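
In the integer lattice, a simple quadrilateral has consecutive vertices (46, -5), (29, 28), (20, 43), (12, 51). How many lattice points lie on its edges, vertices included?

14

Along each edge there are gcd(|Δx|,|Δy|)+1 lattice points, so counting each shared vertex once the boundary has gcd(17,33) + gcd(9,15) + gcd(8,8) + gcd(34,56) = 1+3+8+2 = 14.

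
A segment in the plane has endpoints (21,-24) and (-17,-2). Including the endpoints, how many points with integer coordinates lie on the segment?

The number of lattice points on a segment between lattice points is gcd(|Δx|,|Δy|) + 1 = gcd(38,22) + 1 = 2 + 1 = 3.

3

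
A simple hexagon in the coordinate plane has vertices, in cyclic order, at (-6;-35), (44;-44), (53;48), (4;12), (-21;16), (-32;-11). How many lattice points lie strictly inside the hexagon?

4400

Using the shoelace formula, 2A = |[(-6)·(-44) − 44·(-35)] + [44·48 − 53·(-44)] + [53·12 − 4·48] + [4·16 − (-21)·12] + [(-21)·(-11) − (-32)·16] + [(-32)·(-35) − (-6)·(-11)]| = 8805, so the area is 4402.5.
The number of boundary lattice points is Σ gcd(|Δx|,|Δy|) = gcd(50,9) + gcd(9,92) + gcd(49,36) + gcd(25,4) + gcd(11,27) + gcd(26,24) = 1+1+1+1+1+2 = 7.
By Pick's theorem A = I + B/2 − 1, so I = 4402.5 − 7/2 + 1 = 4400.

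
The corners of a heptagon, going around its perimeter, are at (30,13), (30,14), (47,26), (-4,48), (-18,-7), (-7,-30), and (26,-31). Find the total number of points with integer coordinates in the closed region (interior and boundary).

Using the shoelace formula, 2A = |[30·14 − 30·13] + [30·26 − 47·14] + [47·48 − (-4)·26] + [(-4)·(-7) − (-18)·48] + [(-18)·(-30) − (-7)·(-7)] + [(-7)·(-31) − 26·(-30)] + [26·13 − 30·(-31)]| = 6160, so the area is 3080.
Along each edge there are gcd(|Δx|,|Δy|)+1 lattice points, so counting each shared vertex once the boundary has gcd(0,1) + gcd(17,12) + gcd(51,22) + gcd(14,55) + gcd(11,23) + gcd(33,1) + gcd(4,44) = 1+1+1+1+1+1+4 = 10.
Pick's theorem gives I = A − B/2 + 1 = 3080 − 10/2 + 1 = 3076, so the closed region contains I + B = 3076 + 10 = 3086 lattice points.

3086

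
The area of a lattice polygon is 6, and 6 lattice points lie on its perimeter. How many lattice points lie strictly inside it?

Pick's theorem A = I + B/2 − 1 rearranges to I = A − B/2 + 1 = 6 − 6/2 + 1 = 4.

4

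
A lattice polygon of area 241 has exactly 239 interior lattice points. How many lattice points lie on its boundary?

6

Pick's theorem gives A = I + B/2 − 1, so B = 2(A − I + 1) = 2(241 − 239 + 1) = 6.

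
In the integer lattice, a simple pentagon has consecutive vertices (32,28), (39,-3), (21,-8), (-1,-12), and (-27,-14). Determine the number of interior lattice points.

The shoelace formula gives twice the area as |[32·(-3) − 39·28] + [39·(-8) − 21·(-3)] + [21·(-12) − (-1)·(-8)] + [(-1)·(-14) − (-27)·(-12)] + [(-27)·28 − 32·(-14)]| = 2315, so the area is 2315/2.
Summing gcd(|Δx|,|Δy|) over the edges gives the boundary count: gcd(7,31) + gcd(18,5) + gcd(22,4) + gcd(26,2) + gcd(59,42) = 1+1+2+2+1 = 7.
Pick's theorem gives I = A − B/2 + 1 = 2315/2 − 7/2 + 1 = 1155.

1155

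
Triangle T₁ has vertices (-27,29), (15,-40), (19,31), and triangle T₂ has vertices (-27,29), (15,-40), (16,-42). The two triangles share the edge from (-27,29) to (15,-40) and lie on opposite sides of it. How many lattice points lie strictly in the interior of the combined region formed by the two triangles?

1635

The union is the simple quadrilateral with vertices (-27,29), (19,31), (15,-40), (16,-42) in order.
By the shoelace formula, twice the signed area is |((-27)·31 − 19·29) + (19·(-40) − 15·31) + (15·(-42) − 16·(-40)) + (16·29 − (-27)·(-42))| = 3273, so the area is 3273/2.
The number of boundary lattice points is Σ gcd(|Δx|,|Δy|) = gcd(46,2) + gcd(4,71) + gcd(1,2) + gcd(43,71) = 2+1+1+1 = 5.
By Pick's theorem I = A − B/2 + 1 = 3273/2 − 5/2 + 1 = 1635.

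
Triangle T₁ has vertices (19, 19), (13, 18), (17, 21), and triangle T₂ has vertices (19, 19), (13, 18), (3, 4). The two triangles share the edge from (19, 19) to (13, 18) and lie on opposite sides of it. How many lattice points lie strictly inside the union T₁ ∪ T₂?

42

The union is the simple quadrilateral with vertices (19, 19), (17, 21), (13, 18), (3, 4) in order.
Using the shoelace formula, 2A = |[19·21 − 17·19] + [17·18 − 13·21] + [13·4 − 3·18] + [3·19 − 19·4]| = 88, so the area is 44.
Along each edge there are gcd(|Δx|,|Δy|)+1 lattice points, so counting each shared vertex once the boundary has gcd(2,2) + gcd(4,3) + gcd(10,14) + gcd(16,15) = 2+1+2+1 = 6.
By Pick's theorem I = A − B/2 + 1 = 44 − 6/2 + 1 = 42.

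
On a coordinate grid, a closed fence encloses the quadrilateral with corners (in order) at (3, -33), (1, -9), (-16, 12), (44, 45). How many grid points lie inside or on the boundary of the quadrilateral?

The shoelace formula gives twice the area as |[3·(-9) − 1·(-33)] + [1·12 − (-16)·(-9)] + [(-16)·45 − 44·12] + [44·(-33) − 3·45]| = 2961, so the area is 2961/2.
Along each edge there are gcd(|Δx|,|Δy|)+1 lattice points, so counting each shared vertex once the boundary has gcd(2,24) + gcd(17,21) + gcd(60,33) + gcd(41,78) = 2+1+3+1 = 7.
Pick's theorem gives I = A − B/2 + 1 = 2961/2 − 7/2 + 1 = 1478, so the closed region contains I + B = 1478 + 7 = 1485 lattice points.

1485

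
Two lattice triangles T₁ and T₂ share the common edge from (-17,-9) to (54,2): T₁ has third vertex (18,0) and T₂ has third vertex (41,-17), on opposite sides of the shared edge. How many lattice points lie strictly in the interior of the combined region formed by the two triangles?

728

The union is the simple quadrilateral with vertices (-17,-9), (18,0), (54,2), (41,-17) in order.
Using the shoelace formula, 2A = |((-17)·0 − 18·(-9)) + (18·2 − 54·0) + (54·(-17) − 41·2) + (41·(-9) − (-17)·(-17))| = 1460, so the area is 730.
The number of boundary lattice points is Σ gcd(|Δx|,|Δy|) = gcd(35,9) + gcd(36,2) + gcd(13,19) + gcd(58,8) = 1+2+1+2 = 6.
By Pick's theorem I = A − B/2 + 1 = 730 − 6/2 + 1 = 728.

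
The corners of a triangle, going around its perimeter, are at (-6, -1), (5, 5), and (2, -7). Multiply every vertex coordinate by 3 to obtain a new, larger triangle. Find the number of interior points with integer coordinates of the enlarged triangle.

By the shoelace formula, twice the signed area is |((-6)·5 − 5·(-1)) + (5·(-7) − 2·5) + (2·(-1) − (-6)·(-7))| = 114, so the area is 57.
Along each edge there are gcd(|Δx|,|Δy|)+1 lattice points, so counting each shared vertex once the boundary has gcd(11,6) + gcd(3,12) + gcd(8,6) = 1+3+2 = 6.
Scaling by 3 multiplies the area by 3² = 9 (so the new area is 513) and multiplies the boundary lattice-point count by 3, giving 18.
By Pick's theorem, the interior count of the dilated polygon is 513 − 18/2 + 1 = 505.

505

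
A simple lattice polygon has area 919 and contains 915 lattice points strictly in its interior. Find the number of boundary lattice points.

Pick's theorem gives A = I + B/2 − 1, so B = 2(A − I + 1) = 2(919 − 915 + 1) = 10.

10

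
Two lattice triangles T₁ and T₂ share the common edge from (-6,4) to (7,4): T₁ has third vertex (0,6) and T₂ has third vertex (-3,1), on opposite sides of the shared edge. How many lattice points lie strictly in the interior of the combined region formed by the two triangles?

30

The union is the simple quadrilateral with vertices (-6,4), (0,6), (7,4), (-3,1) in order.
The shoelace formula gives twice the area as |[(-6)·6 − 0·4] + [0·4 − 7·6] + [7·1 − (-3)·4] + [(-3)·4 − (-6)·1]| = 65, so the area is 65/2.
The number of boundary lattice points is Σ gcd(|Δx|,|Δy|) = gcd(6,2) + gcd(7,2) + gcd(10,3) + gcd(3,3) = 2+1+1+3 = 7.
By Pick's theorem I = A − B/2 + 1 = 65/2 − 7/2 + 1 = 30.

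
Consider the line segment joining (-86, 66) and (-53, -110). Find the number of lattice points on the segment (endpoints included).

The number of lattice points on a segment between lattice points is gcd(|Δx|,|Δy|) + 1 = gcd(33,176) + 1 = 11 + 1 = 12.

12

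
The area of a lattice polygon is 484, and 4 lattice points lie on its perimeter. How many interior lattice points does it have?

Pick's theorem A = I + B/2 − 1 rearranges to I = A − B/2 + 1 = 484 − 4/2 + 1 = 483.

483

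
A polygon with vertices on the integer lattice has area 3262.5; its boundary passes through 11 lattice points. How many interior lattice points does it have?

Pick's theorem A = I + B/2 − 1 rearranges to I = A − B/2 + 1 = 3262.5 − 11/2 + 1 = 3258.

3258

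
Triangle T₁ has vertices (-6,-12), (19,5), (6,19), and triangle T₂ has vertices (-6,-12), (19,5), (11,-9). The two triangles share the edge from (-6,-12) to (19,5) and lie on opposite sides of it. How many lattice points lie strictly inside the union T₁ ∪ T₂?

The union is the simple quadrilateral with vertices (-6,-12), (6,19), (19,5), (11,-9) in order.
Using the shoelace formula, 2A = |[(-6)·19 − 6·(-12)] + [6·5 − 19·19] + [19·(-9) − 11·5] + [11·(-12) − (-6)·(-9)]| = 785, so the area is 392.5.
Along each edge there are gcd(|Δx|,|Δy|)+1 lattice points, so counting each shared vertex once the boundary has gcd(12,31) + gcd(13,14) + gcd(8,14) + gcd(17,3) = 1+1+2+1 = 5.
By Pick's theorem I = A − B/2 + 1 = 392.5 − 5/2 + 1 = 391.

391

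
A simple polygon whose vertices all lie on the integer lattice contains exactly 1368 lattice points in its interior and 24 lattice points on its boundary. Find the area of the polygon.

1379

By Pick's theorem, A = I + B/2 − 1 = 1368 + 24/2 − 1 = 1379.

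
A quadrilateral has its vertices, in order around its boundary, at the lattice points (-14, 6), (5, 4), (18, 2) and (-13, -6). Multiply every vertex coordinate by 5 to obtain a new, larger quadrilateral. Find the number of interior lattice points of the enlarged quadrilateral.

Using the shoelace formula, 2A = |((-14)·4 − 5·6) + (5·2 − 18·4) + (18·(-6) − (-13)·2) + ((-13)·6 − (-14)·(-6))| = 392, so the area is 196.
Along each edge there are gcd(|Δx|,|Δy|)+1 lattice points, so counting each shared vertex once the boundary has gcd(19,2) + gcd(13,2) + gcd(31,8) + gcd(1,12) = 1+1+1+1 = 4.
Scaling by 5 multiplies the area by 5² = 25 (so the new area is 4900) and multiplies the boundary lattice-point count by 5, giving 20.
By Pick's theorem, the interior count of the dilated polygon is 4900 − 20/2 + 1 = 4891.

4891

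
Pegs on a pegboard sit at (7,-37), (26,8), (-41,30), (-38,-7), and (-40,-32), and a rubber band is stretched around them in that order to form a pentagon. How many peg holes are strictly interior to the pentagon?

By the shoelace formula, twice the signed area is |[7·8 − 26·(-37)] + [26·30 − (-41)·8] + [(-41)·(-7) − (-38)·30] + [(-38)·(-32) − (-40)·(-7)] + [(-40)·(-37) − 7·(-32)]| = 6193, so the area is 3096.5.
Along each edge there are gcd(|Δx|,|Δy|)+1 lattice points, so counting each shared vertex once the boundary has gcd(19,45) + gcd(67,22) + gcd(3,37) + gcd(2,25) + gcd(47,5) = 1+1+1+1+1 = 5.
By Pick's theorem A = I + B/2 − 1, so I = 3096.5 − 5/2 + 1 = 3095.

3095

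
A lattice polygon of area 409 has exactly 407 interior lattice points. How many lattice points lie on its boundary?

6

Pick's theorem gives A = I + B/2 − 1, so B = 2(A − I + 1) = 2(409 − 407 + 1) = 6.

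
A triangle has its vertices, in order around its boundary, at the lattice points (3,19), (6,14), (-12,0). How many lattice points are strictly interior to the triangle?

65

The shoelace formula gives twice the area as |(3·14 − 6·19) + (6·0 − (-12)·14) + ((-12)·19 − 3·0)| = 132, so the area is 66.
The number of boundary lattice points is Σ gcd(|Δx|,|Δy|) = gcd(3,5) + gcd(18,14) + gcd(15,19) = 1+2+1 = 4.
By Pick's theorem A = I + B/2 − 1, so I = 66 − 4/2 + 1 = 65.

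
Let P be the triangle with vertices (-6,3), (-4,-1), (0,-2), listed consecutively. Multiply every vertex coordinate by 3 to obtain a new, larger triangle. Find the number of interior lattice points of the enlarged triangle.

Using the shoelace formula, 2A = |[(-6)·(-1) − (-4)·3] + [(-4)·(-2) − 0·(-1)] + [0·3 − (-6)·(-2)]| = 14, so the area is 7.
Summing gcd(|Δx|,|Δy|) over the edges gives the boundary count: gcd(2,4) + gcd(4,1) + gcd(6,5) = 2+1+1 = 4.
Scaling by 3 multiplies the area by 3² = 9 (so the new area is 63) and multiplies the boundary lattice-point count by 3, giving 12.
By Pick's theorem, the interior count of the dilated polygon is 63 − 12/2 + 1 = 58.

58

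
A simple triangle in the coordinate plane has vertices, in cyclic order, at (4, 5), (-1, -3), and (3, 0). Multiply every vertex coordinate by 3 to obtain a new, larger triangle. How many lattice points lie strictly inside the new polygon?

73

The shoelace formula gives twice the area as |[4·(-3) − (-1)·5] + [(-1)·0 − 3·(-3)] + [3·5 − 4·0]| = 17, so the area is 8.5.
Along each edge there are gcd(|Δx|,|Δy|)+1 lattice points, so counting each shared vertex once the boundary has gcd(5,8) + gcd(4,3) + gcd(1,5) = 1+1+1 = 3.
Scaling by 3 multiplies the area by 3² = 9 (so the new area is 76.5) and multiplies the boundary lattice-point count by 3, giving 9.
By Pick's theorem, the interior count of the dilated polygon is 76.5 − 9/2 + 1 = 73.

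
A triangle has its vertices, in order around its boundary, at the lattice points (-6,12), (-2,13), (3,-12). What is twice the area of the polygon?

105

The shoelace formula gives twice the area as |((-6)·13 − (-2)·12) + ((-2)·(-12) − 3·13) + (3·12 − (-6)·(-12))| = 105, so the area is 52.5.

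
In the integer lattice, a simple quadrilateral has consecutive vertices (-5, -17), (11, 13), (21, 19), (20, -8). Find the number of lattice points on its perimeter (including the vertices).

6

Along each edge there are gcd(|Δx|,|Δy|)+1 lattice points, so counting each shared vertex once the boundary has gcd(16,30) + gcd(10,6) + gcd(1,27) + gcd(25,9) = 2+2+1+1 = 6.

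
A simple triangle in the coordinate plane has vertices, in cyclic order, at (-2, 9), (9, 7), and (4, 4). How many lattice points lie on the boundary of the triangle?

Along each edge there are gcd(|Δx|,|Δy|)+1 lattice points, so counting each shared vertex once the boundary has gcd(11,2) + gcd(5,3) + gcd(6,5) = 1+1+1 = 3.

3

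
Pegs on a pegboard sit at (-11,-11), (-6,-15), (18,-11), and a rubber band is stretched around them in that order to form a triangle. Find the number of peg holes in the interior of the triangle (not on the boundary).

By the shoelace formula, twice the signed area is |((-11)·(-15) − (-6)·(-11)) + ((-6)·(-11) − 18·(-15)) + (18·(-11) − (-11)·(-11))| = 116, so the area is 58.
Summing gcd(|Δx|,|Δy|) over the edges gives the boundary count: gcd(5,4) + gcd(24,4) + gcd(29,0) = 1+4+29 = 34.
Pick's theorem gives I = A − B/2 + 1 = 58 − 34/2 + 1 = 42.

42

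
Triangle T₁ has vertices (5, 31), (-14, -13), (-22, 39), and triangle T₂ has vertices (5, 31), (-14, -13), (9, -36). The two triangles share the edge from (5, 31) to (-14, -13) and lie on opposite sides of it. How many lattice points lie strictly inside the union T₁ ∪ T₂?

The union is the simple quadrilateral with vertices (5, 31), (-22, 39), (-14, -13), (9, -36) in order.
The shoelace formula gives twice the area as |[5·39 − (-22)·31] + [(-22)·(-13) − (-14)·39] + [(-14)·(-36) − 9·(-13)] + [9·31 − 5·(-36)]| = 2789, so the area is 1394.5.
Along each edge there are gcd(|Δx|,|Δy|)+1 lattice points, so counting each shared vertex once the boundary has gcd(27,8) + gcd(8,52) + gcd(23,23) + gcd(4,67) = 1+4+23+1 = 29.
By Pick's theorem I = A − B/2 + 1 = 1394.5 − 29/2 + 1 = 1381.

1381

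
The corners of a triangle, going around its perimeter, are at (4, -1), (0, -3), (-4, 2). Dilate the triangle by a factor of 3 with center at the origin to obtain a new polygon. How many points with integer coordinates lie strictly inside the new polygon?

121

The shoelace formula gives twice the area as |(4·(-3) − 0·(-1)) + (0·2 − (-4)·(-3)) + ((-4)·(-1) − 4·2)| = 28, so the area is 14.
Along each edge there are gcd(|Δx|,|Δy|)+1 lattice points, so counting each shared vertex once the boundary has gcd(4,2) + gcd(4,5) + gcd(8,3) = 2+1+1 = 4.
Scaling by 3 multiplies the area by 3² = 9 (so the new area is 126) and multiplies the boundary lattice-point count by 3, giving 12.
By Pick's theorem, the interior count of the dilated polygon is 126 − 12/2 + 1 = 121.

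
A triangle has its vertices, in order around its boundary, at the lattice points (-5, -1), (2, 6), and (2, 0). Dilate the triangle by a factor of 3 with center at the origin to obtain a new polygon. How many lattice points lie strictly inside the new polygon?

169

The shoelace formula gives twice the area as |[(-5)·6 − 2·(-1)] + [2·0 − 2·6] + [2·(-1) − (-5)·0]| = 42, so the area is 21.
The number of boundary lattice points is Σ gcd(|Δx|,|Δy|) = gcd(7,7) + gcd(0,6) + gcd(7,1) = 7+6+1 = 14.
Scaling by 3 multiplies the area by 3² = 9 (so the new area is 189) and multiplies the boundary lattice-point count by 3, giving 42.
By Pick's theorem, the interior count of the dilated polygon is 189 − 42/2 + 1 = 169.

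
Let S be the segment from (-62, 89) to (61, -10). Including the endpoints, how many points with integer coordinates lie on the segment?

4

The number of lattice points on a segment between lattice points is gcd(|Δx|,|Δy|) + 1 = gcd(123,99) + 1 = 3 + 1 = 4.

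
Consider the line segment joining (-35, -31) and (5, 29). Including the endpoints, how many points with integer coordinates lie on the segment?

The number of lattice points on a segment between lattice points is gcd(|Δx|,|Δy|) + 1 = gcd(40,60) + 1 = 20 + 1 = 21.

21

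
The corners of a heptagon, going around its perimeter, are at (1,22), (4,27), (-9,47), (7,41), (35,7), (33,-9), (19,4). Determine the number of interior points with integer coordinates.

By the shoelace formula, twice the signed area is |(1·27 − 4·22) + (4·47 − (-9)·27) + ((-9)·41 − 7·47) + (7·7 − 35·41) + (35·(-9) − 33·7) + (33·4 − 19·(-9)) + (19·22 − 1·4)| = 1543, so the area is 1543/2.
Along each edge there are gcd(|Δx|,|Δy|)+1 lattice points, so counting each shared vertex once the boundary has gcd(3,5) + gcd(13,20) + gcd(16,6) + gcd(28,34) + gcd(2,16) + gcd(14,13) + gcd(18,18) = 1+1+2+2+2+1+18 = 27.
Pick's theorem gives I = A − B/2 + 1 = 1543/2 − 27/2 + 1 = 759.

759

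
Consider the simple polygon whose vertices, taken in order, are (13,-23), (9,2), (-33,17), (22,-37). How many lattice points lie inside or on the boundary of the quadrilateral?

641

The shoelace formula gives twice the area as |(13·2 − 9·(-23)) + (9·17 − (-33)·2) + ((-33)·(-37) − 22·17) + (22·(-23) − 13·(-37))| = 1274, so the area is 637.
The number of boundary lattice points is Σ gcd(|Δx|,|Δy|) = gcd(4,25) + gcd(42,15) + gcd(55,54) + gcd(9,14) = 1+3+1+1 = 6.
Pick's theorem gives I = A − B/2 + 1 = 637 − 6/2 + 1 = 635, so the closed region contains I + B = 635 + 6 = 641 lattice points.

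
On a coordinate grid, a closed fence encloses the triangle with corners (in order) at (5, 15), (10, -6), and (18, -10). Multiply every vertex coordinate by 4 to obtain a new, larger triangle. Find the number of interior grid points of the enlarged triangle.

Using the shoelace formula, 2A = |(5·(-6) − 10·15) + (10·(-10) − 18·(-6)) + (18·15 − 5·(-10))| = 148, so the area is 74.
Summing gcd(|Δx|,|Δy|) over the edges gives the boundary count: gcd(5,21) + gcd(8,4) + gcd(13,25) = 1+4+1 = 6.
Scaling by 4 multiplies the area by 4² = 16 (so the new area is 1184) and multiplies the boundary lattice-point count by 4, giving 24.
By Pick's theorem, the interior count of the dilated polygon is 1184 − 24/2 + 1 = 1173.

1173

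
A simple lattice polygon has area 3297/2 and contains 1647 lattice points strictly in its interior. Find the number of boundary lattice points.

5

Pick's theorem gives A = I + B/2 − 1, so B = 2(A − I + 1) = 2(3297/2 − 1647 + 1) = 5.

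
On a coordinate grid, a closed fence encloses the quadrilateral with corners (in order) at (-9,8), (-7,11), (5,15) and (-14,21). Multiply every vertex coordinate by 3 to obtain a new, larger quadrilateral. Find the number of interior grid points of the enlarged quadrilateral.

841

The shoelace formula gives twice the area as |[(-9)·11 − (-7)·8] + [(-7)·15 − 5·11] + [5·21 − (-14)·15] + [(-14)·8 − (-9)·21]| = 189, so the area is 94.5.
Along each edge there are gcd(|Δx|,|Δy|)+1 lattice points, so counting each shared vertex once the boundary has gcd(2,3) + gcd(12,4) + gcd(19,6) + gcd(5,13) = 1+4+1+1 = 7.
Scaling by 3 multiplies the area by 3² = 9 (so the new area is 850.5) and multiplies the boundary lattice-point count by 3, giving 21.
By Pick's theorem, the interior count of the dilated polygon is 850.5 − 21/2 + 1 = 841.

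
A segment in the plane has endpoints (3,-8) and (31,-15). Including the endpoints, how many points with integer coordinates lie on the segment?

The number of lattice points on a segment between lattice points is gcd(|Δx|,|Δy|) + 1 = gcd(28,7) + 1 = 7 + 1 = 8.

8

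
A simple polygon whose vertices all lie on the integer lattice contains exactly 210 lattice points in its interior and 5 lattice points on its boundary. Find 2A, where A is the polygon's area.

Pick's theorem states A = I + B/2 − 1, so A = 210 + 5/2 − 1 = 423/2.
Hence 2A = 423.

423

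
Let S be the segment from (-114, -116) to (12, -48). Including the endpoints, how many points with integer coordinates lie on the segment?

The number of lattice points on a segment between lattice points is gcd(|Δx|,|Δy|) + 1 = gcd(126,68) + 1 = 2 + 1 = 3.

3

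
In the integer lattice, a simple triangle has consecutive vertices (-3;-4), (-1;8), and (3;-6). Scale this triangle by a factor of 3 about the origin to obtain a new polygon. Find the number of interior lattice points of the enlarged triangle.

By the shoelace formula, twice the signed area is |[(-3)·8 − (-1)·(-4)] + [(-1)·(-6) − 3·8] + [3·(-4) − (-3)·(-6)]| = 76, so the area is 38.
The number of boundary lattice points is Σ gcd(|Δx|,|Δy|) = gcd(2,12) + gcd(4,14) + gcd(6,2) = 2+2+2 = 6.
Scaling by 3 multiplies the area by 3² = 9 (so the new area is 342) and multiplies the boundary lattice-point count by 3, giving 18.
By Pick's theorem, the interior count of the dilated polygon is 342 − 18/2 + 1 = 334.

334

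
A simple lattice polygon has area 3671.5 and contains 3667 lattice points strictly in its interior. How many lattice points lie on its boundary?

11

Pick's theorem gives A = I + B/2 − 1, so B = 2(A − I + 1) = 2(3671.5 − 3667 + 1) = 11.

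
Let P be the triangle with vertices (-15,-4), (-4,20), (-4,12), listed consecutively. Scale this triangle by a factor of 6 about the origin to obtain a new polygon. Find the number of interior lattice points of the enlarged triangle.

Using the shoelace formula, 2A = |[(-15)·20 − (-4)·(-4)] + [(-4)·12 − (-4)·20] + [(-4)·(-4) − (-15)·12]| = 88, so the area is 44.
Summing gcd(|Δx|,|Δy|) over the edges gives the boundary count: gcd(11,24) + gcd(0,8) + gcd(11,16) = 1+8+1 = 10.
Scaling by 6 multiplies the area by 6² = 36 (so the new area is 1584) and multiplies the boundary lattice-point count by 6, giving 60.
By Pick's theorem, the interior count of the dilated polygon is 1584 − 60/2 + 1 = 1555.

1555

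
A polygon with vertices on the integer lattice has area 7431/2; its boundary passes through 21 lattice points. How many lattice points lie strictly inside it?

Pick's theorem A = I + B/2 − 1 rearranges to I = A − B/2 + 1 = 7431/2 − 21/2 + 1 = 3706.

3706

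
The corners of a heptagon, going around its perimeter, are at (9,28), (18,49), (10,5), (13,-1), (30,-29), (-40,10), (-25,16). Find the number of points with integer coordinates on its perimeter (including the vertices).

Summing gcd(|Δx|,|Δy|) over the edges gives the boundary count: gcd(9,21) + gcd(8,44) + gcd(3,6) + gcd(17,28) + gcd(70,39) + gcd(15,6) + gcd(34,12) = 3+4+3+1+1+3+2 = 17.

17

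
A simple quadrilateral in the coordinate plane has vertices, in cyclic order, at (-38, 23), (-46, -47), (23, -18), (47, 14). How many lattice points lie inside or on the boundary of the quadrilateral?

Using the shoelace formula, 2A = |((-38)·(-47) − (-46)·23) + ((-46)·(-18) − 23·(-47)) + (23·14 − 47·(-18)) + (47·23 − (-38)·14)| = 7534, so the area is 3767.
The number of boundary lattice points is Σ gcd(|Δx|,|Δy|) = gcd(8,70) + gcd(69,29) + gcd(24,32) + gcd(85,9) = 2+1+8+1 = 12.
Pick's theorem gives I = A − B/2 + 1 = 3767 − 12/2 + 1 = 3762, so the closed region contains I + B = 3762 + 12 = 3774 lattice points.

3774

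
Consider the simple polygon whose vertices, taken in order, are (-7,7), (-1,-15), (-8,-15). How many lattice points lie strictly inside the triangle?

73

By the shoelace formula, twice the signed area is |((-7)·(-15) − (-1)·7) + ((-1)·(-15) − (-8)·(-15)) + ((-8)·7 − (-7)·(-15))| = 154, so the area is 77.
Along each edge there are gcd(|Δx|,|Δy|)+1 lattice points, so counting each shared vertex once the boundary has gcd(6,22) + gcd(7,0) + gcd(1,22) = 2+7+1 = 10.
By Pick's theorem A = I + B/2 − 1, so I = 77 − 10/2 + 1 = 73.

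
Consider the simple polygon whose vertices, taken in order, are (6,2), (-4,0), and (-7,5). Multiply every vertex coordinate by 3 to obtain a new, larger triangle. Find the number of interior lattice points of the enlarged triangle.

247

The shoelace formula gives twice the area as |[6·0 − (-4)·2] + [(-4)·5 − (-7)·0] + [(-7)·2 − 6·5]| = 56, so the area is 28.
Along each edge there are gcd(|Δx|,|Δy|)+1 lattice points, so counting each shared vertex once the boundary has gcd(10,2) + gcd(3,5) + gcd(13,3) = 2+1+1 = 4.
Scaling by 3 multiplies the area by 3² = 9 (so the new area is 252) and multiplies the boundary lattice-point count by 3, giving 12.
By Pick's theorem, the interior count of the dilated polygon is 252 − 12/2 + 1 = 247.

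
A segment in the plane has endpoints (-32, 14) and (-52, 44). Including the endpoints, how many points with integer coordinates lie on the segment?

11

The number of lattice points on a segment between lattice points is gcd(|Δx|,|Δy|) + 1 = gcd(20,30) + 1 = 10 + 1 = 11.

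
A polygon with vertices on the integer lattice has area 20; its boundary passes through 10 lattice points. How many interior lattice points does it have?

From Pick's theorem, I = A − B/2 + 1 = 20 − 10/2 + 1 = 16.

16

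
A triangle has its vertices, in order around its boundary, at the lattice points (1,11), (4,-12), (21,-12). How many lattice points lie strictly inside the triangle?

187

By the shoelace formula, twice the signed area is |(1·(-12) − 4·11) + (4·(-12) − 21·(-12)) + (21·11 − 1·(-12))| = 391, so the area is 195.5.
Along each edge there are gcd(|Δx|,|Δy|)+1 lattice points, so counting each shared vertex once the boundary has gcd(3,23) + gcd(17,0) + gcd(20,23) = 1+17+1 = 19.
Pick's theorem gives I = A − B/2 + 1 = 195.5 − 19/2 + 1 = 187.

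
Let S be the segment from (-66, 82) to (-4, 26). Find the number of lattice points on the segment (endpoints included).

3

The number of lattice points on a segment between lattice points is gcd(|Δx|,|Δy|) + 1 = gcd(62,56) + 1 = 2 + 1 = 3.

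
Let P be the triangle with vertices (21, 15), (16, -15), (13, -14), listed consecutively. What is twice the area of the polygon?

By the shoelace formula, twice the signed area is |(21·(-15) − 16·15) + (16·(-14) − 13·(-15)) + (13·15 − 21·(-14))| = 95, so the area is 47.5.

95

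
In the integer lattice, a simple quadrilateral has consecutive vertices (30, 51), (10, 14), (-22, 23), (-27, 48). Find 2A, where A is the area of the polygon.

2804

Using the shoelace formula, 2A = |(30·14 − 10·51) + (10·23 − (-22)·14) + ((-22)·48 − (-27)·23) + ((-27)·51 − 30·48)| = 2804, so the area is 1402.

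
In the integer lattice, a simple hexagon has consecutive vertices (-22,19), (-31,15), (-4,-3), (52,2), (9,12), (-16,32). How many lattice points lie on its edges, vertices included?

18

The number of boundary lattice points is Σ gcd(|Δx|,|Δy|) = gcd(9,4) + gcd(27,18) + gcd(56,5) + gcd(43,10) + gcd(25,20) + gcd(6,13) = 1+9+1+1+5+1 = 18.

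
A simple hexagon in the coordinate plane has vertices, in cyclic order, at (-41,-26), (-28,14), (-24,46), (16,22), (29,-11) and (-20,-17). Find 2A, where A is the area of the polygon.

5222

The shoelace formula gives twice the area as |[(-41)·14 − (-28)·(-26)] + [(-28)·46 − (-24)·14] + [(-24)·22 − 16·46] + [16·(-11) − 29·22] + [29·(-17) − (-20)·(-11)] + [(-20)·(-26) − (-41)·(-17)]| = 5222, so the area is 2611.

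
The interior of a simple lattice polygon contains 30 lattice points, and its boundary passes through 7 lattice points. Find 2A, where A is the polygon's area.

Pick's theorem states A = I + B/2 − 1, so A = 30 + 7/2 − 1 = 65/2.
Hence 2A = 65.

65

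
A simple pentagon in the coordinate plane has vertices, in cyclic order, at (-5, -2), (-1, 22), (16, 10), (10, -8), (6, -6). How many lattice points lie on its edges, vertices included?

14

The number of boundary lattice points is Σ gcd(|Δx|,|Δy|) = gcd(4,24) + gcd(17,12) + gcd(6,18) + gcd(4,2) + gcd(11,4) = 4+1+6+2+1 = 14.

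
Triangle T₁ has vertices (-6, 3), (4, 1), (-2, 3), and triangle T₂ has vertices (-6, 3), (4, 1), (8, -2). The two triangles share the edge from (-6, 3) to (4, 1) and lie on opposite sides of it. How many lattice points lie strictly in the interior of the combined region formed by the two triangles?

The union is the simple quadrilateral with vertices (-6, 3), (-2, 3), (4, 1), (8, -2) in order.
Using the shoelace formula, 2A = |((-6)·3 − (-2)·3) + ((-2)·1 − 4·3) + (4·(-2) − 8·1) + (8·3 − (-6)·(-2))| = 30, so the area is 15.
Summing gcd(|Δx|,|Δy|) over the edges gives the boundary count: gcd(4,0) + gcd(6,2) + gcd(4,3) + gcd(14,5) = 4+2+1+1 = 8.
By Pick's theorem I = A − B/2 + 1 = 15 − 8/2 + 1 = 12.

12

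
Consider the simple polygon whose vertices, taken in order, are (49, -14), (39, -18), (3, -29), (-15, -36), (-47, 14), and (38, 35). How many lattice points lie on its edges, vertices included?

Along each edge there are gcd(|Δx|,|Δy|)+1 lattice points, so counting each shared vertex once the boundary has gcd(10,4) + gcd(36,11) + gcd(18,7) + gcd(32,50) + gcd(85,21) + gcd(11,49) = 2+1+1+2+1+1 = 8.

8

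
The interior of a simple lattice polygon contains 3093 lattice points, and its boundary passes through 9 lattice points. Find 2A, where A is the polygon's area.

By Pick's theorem, A = I + B/2 − 1 = 3093 + 9/2 − 1 = 6193/2.
Hence 2A = 6193.

6193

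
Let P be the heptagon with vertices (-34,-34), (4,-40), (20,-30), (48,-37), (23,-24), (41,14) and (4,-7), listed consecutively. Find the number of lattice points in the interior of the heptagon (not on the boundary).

The shoelace formula gives twice the area as |((-34)·(-40) − 4·(-34)) + (4·(-30) − 20·(-40)) + (20·(-37) − 48·(-30)) + (48·(-24) − 23·(-37)) + (23·14 − 41·(-24)) + (41·(-7) − 4·14) + (4·(-34) − (-34)·(-7))| = 3164, so the area is 1582.
The number of boundary lattice points is Σ gcd(|Δx|,|Δy|) = gcd(38,6) + gcd(16,10) + gcd(28,7) + gcd(25,13) + gcd(18,38) + gcd(37,21) + gcd(38,27) = 2+2+7+1+2+1+1 = 16.
Pick's theorem gives I = A − B/2 + 1 = 1582 − 16/2 + 1 = 1575.

1575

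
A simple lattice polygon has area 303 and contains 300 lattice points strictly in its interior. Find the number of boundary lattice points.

Pick's theorem gives A = I + B/2 − 1, so B = 2(A − I + 1) = 2(303 − 300 + 1) = 8.

8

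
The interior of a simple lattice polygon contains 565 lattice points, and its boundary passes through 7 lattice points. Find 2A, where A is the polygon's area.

1135

By Pick's theorem, A = I + B/2 − 1 = 565 + 7/2 − 1 = 1135/2.
Hence 2A = 1135.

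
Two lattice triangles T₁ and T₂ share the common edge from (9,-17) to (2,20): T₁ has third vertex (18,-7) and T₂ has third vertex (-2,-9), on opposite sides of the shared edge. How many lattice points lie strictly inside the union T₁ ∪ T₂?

376

The union is the simple quadrilateral with vertices (9,-17), (18,-7), (2,20), (-2,-9) in order.
By the shoelace formula, twice the signed area is |[9·(-7) − 18·(-17)] + [18·20 − 2·(-7)] + [2·(-9) − (-2)·20] + [(-2)·(-17) − 9·(-9)]| = 754, so the area is 377.
Summing gcd(|Δx|,|Δy|) over the edges gives the boundary count: gcd(9,10) + gcd(16,27) + gcd(4,29) + gcd(11,8) = 1+1+1+1 = 4.
By Pick's theorem I = A − B/2 + 1 = 377 − 4/2 + 1 = 376.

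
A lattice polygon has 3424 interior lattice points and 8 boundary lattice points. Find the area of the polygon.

By Pick's theorem, A = I + B/2 − 1 = 3424 + 8/2 − 1 = 3427.

3427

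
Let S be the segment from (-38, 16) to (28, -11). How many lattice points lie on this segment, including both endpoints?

4

The number of lattice points on a segment between lattice points is gcd(|Δx|,|Δy|) + 1 = gcd(66,27) + 1 = 3 + 1 = 4.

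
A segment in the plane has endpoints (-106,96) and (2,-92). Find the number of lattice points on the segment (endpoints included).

The number of lattice points on a segment between lattice points is gcd(|Δx|,|Δy|) + 1 = gcd(108,188) + 1 = 4 + 1 = 5.

5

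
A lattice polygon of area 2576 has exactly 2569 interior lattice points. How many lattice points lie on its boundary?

16

Pick's theorem gives A = I + B/2 − 1, so B = 2(A − I + 1) = 2(2576 − 2569 + 1) = 16.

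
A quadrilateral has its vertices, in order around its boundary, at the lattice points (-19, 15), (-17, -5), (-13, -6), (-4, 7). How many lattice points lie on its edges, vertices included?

Summing gcd(|Δx|,|Δy|) over the edges gives the boundary count: gcd(2,20) + gcd(4,1) + gcd(9,13) + gcd(15,8) = 2+1+1+1 = 5.

5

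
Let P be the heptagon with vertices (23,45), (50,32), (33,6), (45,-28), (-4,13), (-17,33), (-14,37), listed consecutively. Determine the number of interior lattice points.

2272

By the shoelace formula, twice the signed area is |[23·32 − 50·45] + [50·6 − 33·32] + [33·(-28) − 45·6] + [45·13 − (-4)·(-28)] + [(-4)·33 − (-17)·13] + [(-17)·37 − (-14)·33] + [(-14)·45 − 23·37]| = 4550, so the area is 2275.
Summing gcd(|Δx|,|Δy|) over the edges gives the boundary count: gcd(27,13) + gcd(17,26) + gcd(12,34) + gcd(49,41) + gcd(13,20) + gcd(3,4) + gcd(37,8) = 1+1+2+1+1+1+1 = 8.
By Pick's theorem A = I + B/2 − 1, so I = 2275 − 8/2 + 1 = 2272.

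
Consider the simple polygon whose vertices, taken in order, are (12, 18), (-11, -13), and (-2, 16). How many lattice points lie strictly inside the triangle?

By the shoelace formula, twice the signed area is |[12·(-13) − (-11)·18] + [(-11)·16 − (-2)·(-13)] + [(-2)·18 − 12·16]| = 388, so the area is 194.
Summing gcd(|Δx|,|Δy|) over the edges gives the boundary count: gcd(23,31) + gcd(9,29) + gcd(14,2) = 1+1+2 = 4.
By Pick's theorem A = I + B/2 − 1, so I = 194 − 4/2 + 1 = 193.

193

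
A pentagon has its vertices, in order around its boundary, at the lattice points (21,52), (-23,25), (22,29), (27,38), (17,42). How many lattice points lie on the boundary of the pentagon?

Along each edge there are gcd(|Δx|,|Δy|)+1 lattice points, so counting each shared vertex once the boundary has gcd(44,27) + gcd(45,4) + gcd(5,9) + gcd(10,4) + gcd(4,10) = 1+1+1+2+2 = 7.

7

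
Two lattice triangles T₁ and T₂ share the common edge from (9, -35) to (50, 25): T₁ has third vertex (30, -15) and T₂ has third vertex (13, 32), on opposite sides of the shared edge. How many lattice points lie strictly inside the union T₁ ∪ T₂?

The union is the simple quadrilateral with vertices (9, -35), (30, -15), (50, 25), (13, 32) in order.
The shoelace formula gives twice the area as |[9·(-15) − 30·(-35)] + [30·25 − 50·(-15)] + [50·32 − 13·25] + [13·(-35) − 9·32]| = 2947, so the area is 1473.5.
Along each edge there are gcd(|Δx|,|Δy|)+1 lattice points, so counting each shared vertex once the boundary has gcd(21,20) + gcd(20,40) + gcd(37,7) + gcd(4,67) = 1+20+1+1 = 23.
By Pick's theorem I = A − B/2 + 1 = 1473.5 − 23/2 + 1 = 1463.

1463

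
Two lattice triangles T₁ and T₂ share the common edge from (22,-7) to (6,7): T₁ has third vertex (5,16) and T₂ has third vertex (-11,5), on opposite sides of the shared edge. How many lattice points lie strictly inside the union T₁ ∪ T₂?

198

The union is the simple quadrilateral with vertices (22,-7), (5,16), (6,7), (-11,5) in order.
Using the shoelace formula, 2A = |(22·16 − 5·(-7)) + (5·7 − 6·16) + (6·5 − (-11)·7) + ((-11)·(-7) − 22·5)| = 400, so the area is 200.
Summing gcd(|Δx|,|Δy|) over the edges gives the boundary count: gcd(17,23) + gcd(1,9) + gcd(17,2) + gcd(33,12) = 1+1+1+3 = 6.
By Pick's theorem I = A − B/2 + 1 = 200 − 6/2 + 1 = 198.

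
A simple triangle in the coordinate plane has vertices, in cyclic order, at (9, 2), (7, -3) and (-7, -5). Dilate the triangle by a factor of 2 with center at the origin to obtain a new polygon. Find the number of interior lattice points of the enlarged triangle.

Using the shoelace formula, 2A = |(9·(-3) − 7·2) + (7·(-5) − (-7)·(-3)) + ((-7)·2 − 9·(-5))| = 66, so the area is 33.
The number of boundary lattice points is Σ gcd(|Δx|,|Δy|) = gcd(2,5) + gcd(14,2) + gcd(16,7) = 1+2+1 = 4.
Scaling by 2 multiplies the area by 2² = 4 (so the new area is 132) and multiplies the boundary lattice-point count by 2, giving 8.
By Pick's theorem, the interior count of the dilated polygon is 132 − 8/2 + 1 = 129.

129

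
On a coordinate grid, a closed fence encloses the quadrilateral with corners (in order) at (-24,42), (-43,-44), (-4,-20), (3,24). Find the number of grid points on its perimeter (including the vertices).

14

Summing gcd(|Δx|,|Δy|) over the edges gives the boundary count: gcd(19,86) + gcd(39,24) + gcd(7,44) + gcd(27,18) = 1+3+1+9 = 14.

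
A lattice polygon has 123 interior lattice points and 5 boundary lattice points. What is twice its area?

Pick's theorem states A = I + B/2 − 1, so A = 123 + 5/2 − 1 = 249/2.
Hence 2A = 249.

249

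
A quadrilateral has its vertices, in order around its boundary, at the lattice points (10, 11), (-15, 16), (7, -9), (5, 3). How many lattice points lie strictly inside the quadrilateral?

By the shoelace formula, twice the signed area is |(10·16 − (-15)·11) + ((-15)·(-9) − 7·16) + (7·3 − 5·(-9)) + (5·11 − 10·3)| = 439, so the area is 219.5.
Summing gcd(|Δx|,|Δy|) over the edges gives the boundary count: gcd(25,5) + gcd(22,25) + gcd(2,12) + gcd(5,8) = 5+1+2+1 = 9.
Pick's theorem gives I = A − B/2 + 1 = 219.5 − 9/2 + 1 = 216.

216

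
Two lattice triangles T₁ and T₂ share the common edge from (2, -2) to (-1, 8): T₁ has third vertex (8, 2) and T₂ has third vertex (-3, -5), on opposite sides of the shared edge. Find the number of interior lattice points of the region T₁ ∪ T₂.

63

The union is the simple quadrilateral with vertices (2, -2), (8, 2), (-1, 8), (-3, -5) in order.
The shoelace formula gives twice the area as |(2·2 − 8·(-2)) + (8·8 − (-1)·2) + ((-1)·(-5) − (-3)·8) + ((-3)·(-2) − 2·(-5))| = 131, so the area is 65.5.
Summing gcd(|Δx|,|Δy|) over the edges gives the boundary count: gcd(6,4) + gcd(9,6) + gcd(2,13) + gcd(5,3) = 2+3+1+1 = 7.
By Pick's theorem I = A − B/2 + 1 = 65.5 − 7/2 + 1 = 63.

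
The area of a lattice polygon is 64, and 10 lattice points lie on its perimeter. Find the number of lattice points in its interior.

60

Pick's theorem A = I + B/2 − 1 rearranges to I = A − B/2 + 1 = 64 − 10/2 + 1 = 60.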